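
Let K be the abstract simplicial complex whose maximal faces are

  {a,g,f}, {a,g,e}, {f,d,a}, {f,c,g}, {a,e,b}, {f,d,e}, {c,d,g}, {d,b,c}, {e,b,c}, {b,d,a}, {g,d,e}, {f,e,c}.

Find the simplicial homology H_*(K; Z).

Order the vertices as a < b < c < d < e < f < g. Listing each simplex with vertices in this order, K has dimension 2 with simplices:

  0-simplices (7): a, b, c, d, e, f, g
  1-simplices (18): ab, ad, ae, af, ag, bc, bd, be, cd, ce, cf, cg, de, df, dg, ef, eg, fg
  2-simplices (12): abd, abe, adf, aeg, afg, bcd, bce, cdg, cef, cfg, def, deg

giving chain groups C_0 ≅ Z^7, C_1 ≅ Z^18, C_2 ≅ Z^12.

The boundary map ∂_1: C_1 → C_0 is given by ∂[p,q] = [q] − [p]. For instance
  ∂ag = g − a.
The resulting 7×18 matrix has rank 6, and its Smith normal form has invariant factors (1,1,1,1,1,1).

The boundary map ∂_2: C_2 → C_1 sends each 2-simplex [p,q,r] to [q,r] − [p,r] + [p,q]. For instance
  ∂cef = ef − cf + ce,
  ∂abd = bd − ad + ab.
The resulting 18×12 matrix has rank 12, and its Smith normal form has invariant factors (1,1,1,1,1,1,1,1,1,1,1,2).

Computing H_k = (kernel of ∂_k) / (image of ∂_{k+1}):

  H_0: rank C_0 − rank ∂_1 = 7 − 6 = 1, and the invariant factors of ∂_1 are all 1, so H_0 = Z.
  H_1: rank ker ∂_1 − rank ∂_2 = (18 − 6) − 12 = 0, and ∂_2 has invariant factor 2 > 1, so H_1 = Z/2.
  H_2: rank ker ∂_2 − rank ∂_3 = (12 − 12) − 0 = 0, and there is no ∂_3, so H_2 = 0.

H_0 = Z,  H_1 = Z/2,  H_2 = 0.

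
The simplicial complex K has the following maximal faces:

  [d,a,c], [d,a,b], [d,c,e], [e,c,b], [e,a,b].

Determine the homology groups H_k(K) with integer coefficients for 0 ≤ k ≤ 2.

H_0 ≅ Z,  H_1 ≅ Z,  H_2 = 0.

K has 5 vertices, 10 edges, 5 triangles.
rank ∂_0 = 0, rank ∂_1 = 4 ⇒ b_0 = 5 − 0 − 4 = 1; all invariant factors of ∂_1 are 1 so no torsion. So H_0 ≅ Z.
rank ∂_1 = 4, rank ∂_2 = 5 ⇒ b_1 = 10 − 4 − 5 = 1; all invariant factors of ∂_2 are 1 so no torsion. So H_1 ≅ Z.
rank ∂_2 = 5, rank ∂_3 = 0 ⇒ b_2 = 5 − 5 − 0 = 0. So H_2 ≅ 0.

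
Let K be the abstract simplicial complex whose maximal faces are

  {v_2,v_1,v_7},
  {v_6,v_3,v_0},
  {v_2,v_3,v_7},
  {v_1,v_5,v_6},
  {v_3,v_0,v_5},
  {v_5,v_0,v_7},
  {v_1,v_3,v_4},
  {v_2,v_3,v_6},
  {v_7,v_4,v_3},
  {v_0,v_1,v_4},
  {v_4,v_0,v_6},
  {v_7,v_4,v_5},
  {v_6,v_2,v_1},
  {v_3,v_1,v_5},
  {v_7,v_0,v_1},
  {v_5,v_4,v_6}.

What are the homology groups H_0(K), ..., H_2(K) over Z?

We work with the vertex ordering v_0 < v_1 < v_2 < v_3 < v_4 < v_5 < v_6 < v_7. The simplices of K, each written with vertices in increasing order, are:

  0-simplices (8): [v_0], [v_1], [v_2], [v_3], [v_4], [v_5], [v_6], [v_7]
  1-simplices (24): (24 of them)
  2-simplices (16): (16 of them)

so the chain groups are C_0 ≅ Z^8, C_1 ≅ Z^24, C_2 ≅ Z^16.

Boundary ∂_1: C_1 → C_0 maps an edge to its endpoints' difference, ∂[p,q] = q − p. For instance
  ∂[v_2,v_7] = [v_7] − [v_2].
As a 8×24 matrix over Z this has rank 7, with invariant factors (1,1,1,1,1,1,1).

The boundary map ∂_2: C_2 → C_1 maps a triangle to the signed sum of its edges. For instance
  ∂[v_0,v_5,v_7] = [v_5,v_7] − [v_0,v_7] + [v_0,v_5],
  ∂[v_1,v_2,v_6] = [v_2,v_6] − [v_1,v_6] + [v_1,v_2].
The resulting 24×16 matrix has rank 15, and its Smith normal form has invariant factors (1,1,1,1,1,1,1,1,1,1,1,1,1,1,1).

Computing H_k = (kernel of ∂_k) / (image of ∂_{k+1}):

  H_0: rank C_0 − rank ∂_1 = 8 − 7 = 1, and the invariant factors of ∂_1 are all 1, so H_0 ≅ Z.
  H_1: rank ker ∂_1 − rank ∂_2 = (24 − 7) − 15 = 2, and the invariant factors of ∂_2 are all 1, so H_1 ≅ Z^2.
  H_2: rank ker ∂_2 − rank ∂_3 = (16 − 15) − 0 = 1, and there is no ∂_3, so H_2 ≅ Z.

As a check, the Euler characteristic is 8 − 24 + 16 = 0, which agrees with 1 − 2 + 1 = 0.

H_0 = Z,  H_1 = Z^2,  H_2 = Z.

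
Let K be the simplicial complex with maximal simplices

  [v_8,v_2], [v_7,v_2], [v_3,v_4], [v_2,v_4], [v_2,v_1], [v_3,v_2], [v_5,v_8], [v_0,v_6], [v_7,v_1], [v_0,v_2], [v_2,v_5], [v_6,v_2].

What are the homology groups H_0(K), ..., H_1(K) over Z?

Fix the vertex order v_0 < v_1 < v_2 < v_3 < v_4 < v_5 < v_6 < v_7 < v_8 and write every simplex with vertices in increasing order. Then dim K = 1 and the simplices of K are:

  0-simplices (9): [v_0], [v_1], [v_2], [v_3], [v_4], [v_5], [v_6], [v_7], [v_8]
  1-simplices (12): [v_0,v_2], [v_0,v_6], [v_1,v_2], [v_1,v_7], [v_2,v_3], [v_2,v_4], [v_2,v_5], [v_2,v_6], [v_2,v_7], [v_2,v_8], [v_3,v_4], [v_5,v_8]

Hence C_0 ≅ Z^9, C_1 ≅ Z^12.

The boundary map ∂_1: C_1 → C_0 is given by ∂[p,q] = [q] − [p].
The 9×12 boundary matrix has rank 8 and Smith normal form diag(1,1,1,1,1,1,1,1).

From H_k ≅ ker(∂_k) / im(∂_{k+1}) we obtain:

  H_0: rank C_0 − rank ∂_1 = 9 − 8 = 1, and the invariant factors of ∂_1 are all 1, so H_0 = Z.
  H_1: rank ker ∂_1 − rank ∂_2 = (12 − 8) − 0 = 4, and there is no ∂_2, so H_1 = Z^4.

As a check, the Euler characteristic is 9 − 12 = -3, which agrees with 1 − 4 = -3.

H_0 = Z,  H_1 = Z^4.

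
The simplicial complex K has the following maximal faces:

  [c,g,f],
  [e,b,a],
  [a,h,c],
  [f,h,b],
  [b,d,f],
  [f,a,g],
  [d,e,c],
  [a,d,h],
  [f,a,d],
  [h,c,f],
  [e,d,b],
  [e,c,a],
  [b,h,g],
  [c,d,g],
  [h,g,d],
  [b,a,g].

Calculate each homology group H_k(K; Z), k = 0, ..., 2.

H_0 ≅ Z,  H_1 ≅ Z^2,  H_2 ≅ Z.

Fix the vertex order a < b < c < d < e < f < g < h and write every simplex with vertices in increasing order. Then dim K = 2 and the simplices of K are:

  0-simplices (8): a, b, c, d, e, f, g, h
  1-simplices (24): ab, ac, ad, ae, af, ag, ah, bd, be, bf, bg, bh, cd, ce, cf, cg, ch, de, df, dg, dh, fg, fh, gh
  2-simplices (16): abe, abg, ace, ach, adf, adh, afg, bde, bdf, bfh, bgh, cde, cdg, cfg, cfh, dgh

so the chain groups are C_0 ≅ Z^8, C_1 ≅ Z^24, C_2 ≅ Z^16.

The boundary map ∂_1: C_1 → C_0 is given by ∂[p,q] = [q] − [p]. For instance
  ∂af = f − a.
The resulting 8×24 matrix has rank 7, and its Smith normal form has invariant factors (1,1,1,1,1,1,1).

Boundary ∂_2: C_2 → C_1 maps a triangle to the signed sum of its edges. For instance
  ∂adh = dh − ah + ad,
  ∂cfh = fh − ch + cf.
The 24×16 boundary matrix has rank 15 and Smith normal form diag(1,1,1,1,1,1,1,1,1,1,1,1,1,1,1).

Now H_k = ker ∂_k / im ∂_{k+1}, so:

  H_0: rank C_0 − rank ∂_1 = 8 − 7 = 1, and the invariant factors of ∂_1 are all 1, so H_0 = Z.
  H_1: rank ker ∂_1 − rank ∂_2 = (24 − 7) − 15 = 2, and the invariant factors of ∂_2 are all 1, so H_1 = Z^2.
  H_2: rank ker ∂_2 − rank ∂_3 = (16 − 15) − 0 = 1, and there is no ∂_3, so H_2 = Z.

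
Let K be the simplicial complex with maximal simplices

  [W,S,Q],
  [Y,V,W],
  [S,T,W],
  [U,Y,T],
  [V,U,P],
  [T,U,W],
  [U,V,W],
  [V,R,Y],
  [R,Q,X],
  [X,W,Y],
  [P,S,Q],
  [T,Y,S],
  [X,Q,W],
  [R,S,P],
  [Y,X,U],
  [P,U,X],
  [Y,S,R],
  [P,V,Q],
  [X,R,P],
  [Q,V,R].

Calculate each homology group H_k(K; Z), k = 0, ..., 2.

We work with the vertex ordering P < Q < R < S < T < U < V < W < X < Y. The simplices of K, each written with vertices in increasing order, are:

  0-simplices (10): P, Q, R, S, T, U, V, W, X, Y
  1-simplices (30): PQ, PR, PS, PU, PV, PX, QR, QS, QV, QW, QX, RS, RV, RX, RY, ST, SW, SY, TU, TW, TY, UV, UW, UX, UY, VW, VY, WX, WY, XY
  2-simplices (20): PQS, PQV, PRS, PRX, PUV, PUX, QRV, QRX, QSW, QWX, RSY, RVY, STW, STY, TUW, TUY, UVW, UXY, VWY, WXY

giving chain groups C_0 ≅ Z^10, C_1 ≅ Z^30, C_2 ≅ Z^20.

Boundary ∂_1: C_1 → C_0 is given by ∂[p,q] = [q] − [p]. For instance
  ∂PS = S − P.
The resulting 10×30 matrix has rank 9, and its Smith normal form has invariant factors (1,1,1,1,1,1,1,1,1).

Boundary ∂_2: C_2 → C_1 acts by ∂[p,q,r] = [q,r] − [p,r] + [p,q]. For instance
  ∂RSY = SY − RY + RS,
  ∂QRX = RX − QX + QR.
As a 30×20 matrix over Z this has rank 20, with invariant factors (1,1,1,1,1,1,1,1,1,1,1,1,1,1,1,1,1,1,1,2).

From H_k ≅ ker(∂_k) / im(∂_{k+1}) we obtain:

  H_0: rank C_0 − rank ∂_1 = 10 − 9 = 1, and the invariant factors of ∂_1 are all 1, so H_0 = Z.
  H_1: rank ker ∂_1 − rank ∂_2 = (30 − 9) − 20 = 1, and ∂_2 has invariant factor 2 > 1, so H_1 = Z ⊕ Z_2.
  H_2: rank ker ∂_2 − rank ∂_3 = (20 − 20) − 0 = 0, and there is no ∂_3, so H_2 = 0.

As a check, the Euler characteristic is 10 − 30 + 20 = 0, which agrees with 1 − 1 + 0 = 0.
(K is a triangulation of the Klein bottle.)

H_0 = Z,  H_1 = Z ⊕ Z_2,  H_2 = 0.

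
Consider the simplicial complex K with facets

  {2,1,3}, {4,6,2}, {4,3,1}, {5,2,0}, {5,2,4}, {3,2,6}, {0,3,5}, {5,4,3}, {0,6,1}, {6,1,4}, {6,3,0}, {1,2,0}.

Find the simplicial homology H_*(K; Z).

Order the vertices as 0 < 1 < 2 < 3 < 4 < 5 < 6. Listing each simplex with vertices in this order, K has dimension 2 with simplices:

  0-simplices (7): [0], [1], [2], [3], [4], [5], [6]
  1-simplices (18): [0,1], [0,2], [0,3], [0,5], [0,6], [1,2], [1,3], [1,4], [1,6], [2,3], [2,4], [2,5], [2,6], [3,4], [3,5], [3,6], [4,5], [4,6]
  2-simplices (12): [0,1,2], [0,1,6], [0,2,5], [0,3,5], [0,3,6], [1,2,3], [1,3,4], [1,4,6], [2,3,6], [2,4,5], [2,4,6], [3,4,5]

Hence C_0 ≅ Z^7, C_1 ≅ Z^18, C_2 ≅ Z^12.

The boundary map ∂_1: C_1 → C_0 maps an edge to its endpoints' difference, ∂[p,q] = q − p.
The 7×18 boundary matrix has rank 6 and Smith normal form diag(1,1,1,1,1,1).

∂_2: C_2 → C_1 maps a triangle to the signed sum of its edges. For instance
  ∂[3,4,5] = [4,5] − [3,5] + [3,4],
  ∂[0,1,6] = [1,6] − [0,6] + [0,1].
As a 18×12 matrix over Z this has rank 12, with invariant factors (1,1,1,1,1,1,1,1,1,1,1,2).

Now H_k = ker ∂_k / im ∂_{k+1}, so:

  H_0: rank C_0 − rank ∂_1 = 7 − 6 = 1, and the invariant factors of ∂_1 are all 1, so H_0 = Z.
  H_1: rank ker ∂_1 − rank ∂_2 = (18 − 6) − 12 = 0, and ∂_2 has invariant factor 2 > 1, so H_1 = Z/2.
  H_2: rank ker ∂_2 − rank ∂_3 = (12 − 12) − 0 = 0, and there is no ∂_3, so H_2 = 0.

H_0 = Z,  H_1 = Z/2,  H_2 = 0.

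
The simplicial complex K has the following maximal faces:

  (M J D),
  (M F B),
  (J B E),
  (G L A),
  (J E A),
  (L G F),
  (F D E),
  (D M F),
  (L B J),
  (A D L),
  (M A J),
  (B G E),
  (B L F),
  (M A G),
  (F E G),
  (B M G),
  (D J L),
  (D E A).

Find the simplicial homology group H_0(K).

Take the total order A < B < D < E < F < G < J < L < M on the vertex set. Then K (dimension 2) consists of the simplices:

  0-simplices (9): A, B, D, E, F, G, J, L, M
  1-simplices (27): AD, AE, AG, AJ, AL, AM, BE, BF, BG, BJ, BL, BM, DE, DF, DJ, DL, DM, EF, EG, EJ, FG, FL, FM, GL, GM, JL, JM
  2-simplices (18): ADE, ADL, AEJ, AGL, AGM, AJM, BEG, BEJ, BFL, BFM, BGM, BJL, DEF, DFM, DJL, DJM, EFG, FGL

so the chain groups are C_0 ≅ Z^9, C_1 ≅ Z^27, C_2 ≅ Z^18.

Boundary ∂_1: C_1 → C_0 maps an edge to its endpoints' difference, ∂[p,q] = q − p. For instance
  ∂DE = E − D.
The resulting 9×27 matrix has rank 8, and its Smith normal form has invariant factors (1,1,1,1,1,1,1,1).

The boundary map ∂_2: C_2 → C_1 acts by ∂[p,q,r] = [q,r] − [p,r] + [p,q]. For instance
  ∂DJM = JM − DM + DJ,
  ∂BJL = JL − BL + BJ.
As a 27×18 matrix over Z this has rank 18, with invariant factors (1,1,1,1,1,1,1,1,1,1,1,1,1,1,1,1,1,2).

Reading off H_k = ker ∂_k / im ∂_{k+1}:

  H_0: rank C_0 − rank ∂_1 = 9 − 8 = 1, and the invariant factors of ∂_1 are all 1, so H_0 = Z.

H_0 ≅ Z.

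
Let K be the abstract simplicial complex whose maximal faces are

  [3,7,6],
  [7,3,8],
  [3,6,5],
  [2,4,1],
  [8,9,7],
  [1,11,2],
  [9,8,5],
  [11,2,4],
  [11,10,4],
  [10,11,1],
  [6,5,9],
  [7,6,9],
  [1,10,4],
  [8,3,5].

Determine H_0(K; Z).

H_0 = Z^2.

Fix the vertex order 1 < 2 < 3 < 4 < 5 < 6 < 7 < 8 < 9 < 10 < 11 and write every simplex with vertices in increasing order. Then dim K = 2 and the simplices of K are:

  0-simplices (11): [1], [2], [3], [4], [5], [6], [7], [8], [9], [10], [11]
  1-simplices (21): [1,2], [1,4], [1,10], [1,11], [2,4], [2,11], [3,5], [3,6], [3,7], [3,8], [4,10], [4,11], [5,6], [5,8], [5,9], [6,7], [6,9], [7,8], [7,9], [8,9], [10,11]
  2-simplices (14): [1,2,4], [1,2,11], [1,4,10], [1,10,11], [2,4,11], [3,5,6], [3,5,8], [3,6,7], [3,7,8], [4,10,11], [5,6,9], [5,8,9], [6,7,9], [7,8,9]

so the chain groups are C_0 ≅ Z^11, C_1 ≅ Z^21, C_2 ≅ Z^14.

Boundary ∂_1: C_1 → C_0 maps an edge to its endpoints' difference, ∂[p,q] = q − p. For instance
  ∂[1,2] = [2] − [1].
The resulting 11×21 matrix has rank 9, and its Smith normal form has invariant factors (1,1,1,1,1,1,1,1,1).

Boundary ∂_2: C_2 → C_1 sends each 2-simplex [p,q,r] to [q,r] − [p,r] + [p,q]. For instance
  ∂[1,4,10] = [4,10] − [1,10] + [1,4],
  ∂[5,6,9] = [6,9] − [5,9] + [5,6].
As a 21×14 matrix over Z this has rank 12, with invariant factors (1,1,1,1,1,1,1,1,1,1,1,1).

From H_k ≅ ker(∂_k) / im(∂_{k+1}) we obtain:

  H_0: rank C_0 − rank ∂_1 = 11 − 9 = 2, and the invariant factors of ∂_1 are all 1, so H_0 = Z^2.

(K is a triangulation of the disjoint union of the 2-sphere S^2 and the 2-sphere S^2.)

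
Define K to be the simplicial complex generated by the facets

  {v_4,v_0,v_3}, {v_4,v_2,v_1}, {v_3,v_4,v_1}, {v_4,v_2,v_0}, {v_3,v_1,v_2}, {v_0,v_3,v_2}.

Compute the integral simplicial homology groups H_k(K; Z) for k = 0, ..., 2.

Take the total order v_0 < v_1 < v_2 < v_3 < v_4 on the vertex set. Then K (dimension 2) consists of the simplices:

  0-simplices (5): [v_0], [v_1], [v_2], [v_3], [v_4]
  1-simplices (9): [v_0,v_2], [v_0,v_3], [v_0,v_4], [v_1,v_2], [v_1,v_3], [v_1,v_4], [v_2,v_3], [v_2,v_4], [v_3,v_4]
  2-simplices (6): [v_0,v_2,v_3], [v_0,v_2,v_4], [v_0,v_3,v_4], [v_1,v_2,v_3], [v_1,v_2,v_4], [v_1,v_3,v_4]

so the chain groups are C_0 ≅ Z^5, C_1 ≅ Z^9, C_2 ≅ Z^6.

The boundary map ∂_1: C_1 → C_0 sends each edge [p,q] (with p < q) to q − p.
The 5×9 boundary matrix has rank 4 and Smith normal form diag(1,1,1,1).

Boundary ∂_2: C_2 → C_1 maps a triangle to the signed sum of its edges. For instance
  ∂[v_0,v_2,v_4] = [v_2,v_4] − [v_0,v_4] + [v_0,v_2],
  ∂[v_0,v_3,v_4] = [v_3,v_4] − [v_0,v_4] + [v_0,v_3].
As a 9×6 matrix over Z this has rank 5, with invariant factors (1,1,1,1,1).

Reading off H_k = ker ∂_k / im ∂_{k+1}:

  H_0: rank C_0 − rank ∂_1 = 5 − 4 = 1, and the invariant factors of ∂_1 are all 1, so H_0 ≅ Z.
  H_1: rank ker ∂_1 − rank ∂_2 = (9 − 4) − 5 = 0, and the invariant factors of ∂_2 are all 1, so H_1 ≅ 0.
  H_2: rank ker ∂_2 − rank ∂_3 = (6 − 5) − 0 = 1, and there is no ∂_3, so H_2 ≅ Z.

(K is a triangulation of the 2-sphere S^2.)

H_0 ≅ Z,  H_1 = 0,  H_2 ≅ Z.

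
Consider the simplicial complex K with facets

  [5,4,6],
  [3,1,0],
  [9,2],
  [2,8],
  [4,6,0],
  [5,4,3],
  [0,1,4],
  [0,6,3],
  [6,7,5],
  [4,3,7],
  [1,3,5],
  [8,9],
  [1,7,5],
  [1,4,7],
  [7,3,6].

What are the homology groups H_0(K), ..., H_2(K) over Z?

Fix the vertex order 0 < 1 < 2 < 3 < 4 < 5 < 6 < 7 < 8 < 9 and write every simplex with vertices in increasing order. Then dim K = 2 and the simplices of K are:

  0-simplices (10): [0], [1], [2], [3], [4], [5], [6], [7], [8], [9]
  1-simplices (21): [0,1], [0,3], [0,4], [0,6], [1,3], [1,4], [1,5], [1,7], [2,8], [2,9], [3,4], [3,5], [3,6], [3,7], [4,5], [4,6], [4,7], [5,6], [5,7], [6,7], [8,9]
  2-simplices (12): [0,1,3], [0,1,4], [0,3,6], [0,4,6], [1,3,5], [1,4,7], [1,5,7], [3,4,5], [3,4,7], [3,6,7], [4,5,6], [5,6,7]

so the chain groups are C_0 ≅ Z^10, C_1 ≅ Z^21, C_2 ≅ Z^12.

∂_1: C_1 → C_0 is given by ∂[p,q] = [q] − [p]. For instance
  ∂[0,4] = [4] − [0].
As a 10×21 matrix over Z this has rank 8, with invariant factors (1,1,1,1,1,1,1,1).

The boundary map ∂_2: C_2 → C_1 sends each 2-simplex [p,q,r] to [q,r] − [p,r] + [p,q]. For instance
  ∂[4,5,6] = [5,6] − [4,6] + [4,5],
  ∂[1,3,5] = [3,5] − [1,5] + [1,3].
This gives a 21×12 integer matrix of rank 12; reducing to Smith normal form yields diagonal entries (1,1,1,1,1,1,1,1,1,1,1,2).

Reading off H_k = ker ∂_k / im ∂_{k+1}:

  H_0: rank C_0 − rank ∂_1 = 10 − 8 = 2, and the invariant factors of ∂_1 are all 1, so H_0 = Z^2.
  H_1: rank ker ∂_1 − rank ∂_2 = (21 − 8) − 12 = 1, and ∂_2 has invariant factor 2 > 1, so H_1 = Z ⊕ Z/2Z.
  H_2: rank ker ∂_2 − rank ∂_3 = (12 − 12) − 0 = 0, and there is no ∂_3, so H_2 = 0.

(K is a triangulation of the disjoint union of the real projective plane RP^2 and the circle S^1.)

H_0 ≅ Z^2,  H_1 ≅ Z ⊕ Z/2Z,  H_2 = 0.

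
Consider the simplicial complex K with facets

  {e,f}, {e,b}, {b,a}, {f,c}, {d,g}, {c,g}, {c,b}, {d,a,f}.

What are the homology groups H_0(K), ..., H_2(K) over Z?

We work with the vertex ordering a < b < c < d < e < f < g. The simplices of K, each written with vertices in increasing order, are:

  0-simplices (7): a, b, c, d, e, f, g
  1-simplices (10): ab, ad, af, bc, be, cf, cg, df, dg, ef
  2-simplices (1): adf

so the chain groups are C_0 ≅ Z^7, C_1 ≅ Z^10, C_2 ≅ Z^1.

The boundary map ∂_1: C_1 → C_0 sends each edge [p,q] (with p < q) to q − p. For instance
  ∂cf = f − c.
The resulting 7×10 matrix has rank 6, and its Smith normal form has invariant factors (1,1,1,1,1,1).

∂_2: C_2 → C_1 sends each 2-simplex [p,q,r] to [q,r] − [p,r] + [p,q]. For instance
  ∂adf = df − af + ad.
As a 10×1 matrix over Z this has rank 1, with invariant factors (1).

From H_k ≅ ker(∂_k) / im(∂_{k+1}) we obtain:

  H_0: rank C_0 − rank ∂_1 = 7 − 6 = 1, and the invariant factors of ∂_1 are all 1, so H_0 = Z.
  H_1: rank ker ∂_1 − rank ∂_2 = (10 − 6) − 1 = 3, and the invariant factors of ∂_2 are all 1, so H_1 = Z^3.
  H_2: rank ker ∂_2 − rank ∂_3 = (1 − 1) − 0 = 0, and there is no ∂_3, so H_2 = 0.

H_0 ≅ Z,  H_1 ≅ Z^3,  H_2 = 0.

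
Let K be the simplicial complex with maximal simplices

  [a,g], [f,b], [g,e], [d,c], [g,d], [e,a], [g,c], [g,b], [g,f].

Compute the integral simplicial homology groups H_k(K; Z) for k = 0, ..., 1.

Fix the vertex order a < b < c < d < e < f < g and write every simplex with vertices in increasing order. Then dim K = 1 and the simplices of K are:

  0-simplices (7): a, b, c, d, e, f, g
  1-simplices (9): ae, ag, bf, bg, cd, cg, dg, eg, fg

so the chain groups are C_0 ≅ Z^7, C_1 ≅ Z^9.

Boundary ∂_1: C_1 → C_0 sends each edge [p,q] (with p < q) to q − p. For instance
  ∂eg = g − e.
The resulting 7×9 matrix has rank 6, and its Smith normal form has invariant factors (1,1,1,1,1,1).

Computing H_k = (kernel of ∂_k) / (image of ∂_{k+1}):

  H_0: rank C_0 − rank ∂_1 = 7 − 6 = 1, and the invariant factors of ∂_1 are all 1, so H_0 ≅ Z.
  H_1: rank ker ∂_1 − rank ∂_2 = (9 − 6) − 0 = 3, and there is no ∂_2, so H_1 ≅ Z^3.

As a check, the Euler characteristic is 7 − 9 = -2, which agrees with 1 − 3 = -2.
(K is a triangulation of a wedge of 3 circles.)

H_0 = Z,  H_1 = Z^3.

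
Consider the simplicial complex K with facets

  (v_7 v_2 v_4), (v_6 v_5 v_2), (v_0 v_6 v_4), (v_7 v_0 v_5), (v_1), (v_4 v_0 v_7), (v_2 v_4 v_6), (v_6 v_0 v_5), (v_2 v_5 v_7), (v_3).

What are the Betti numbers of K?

b_0 = 3, b_1 = 0, b_2 = 1.

Fix the vertex order v_0 < v_1 < v_2 < v_3 < v_4 < v_5 < v_6 < v_7 and write every simplex with vertices in increasing order. Then dim K = 2 and the simplices of K are:

  0-simplices (8): [v_0], [v_1], [v_2], [v_3], [v_4], [v_5], [v_6], [v_7]
  1-simplices (12): [v_0,v_4], [v_0,v_5], [v_0,v_6], [v_0,v_7], [v_2,v_4], [v_2,v_5], [v_2,v_6], [v_2,v_7], [v_4,v_6], [v_4,v_7], [v_5,v_6], [v_5,v_7]
  2-simplices (8): [v_0,v_4,v_6], [v_0,v_4,v_7], [v_0,v_5,v_6], [v_0,v_5,v_7], [v_2,v_4,v_6], [v_2,v_4,v_7], [v_2,v_5,v_6], [v_2,v_5,v_7]

Hence C_0 ≅ Z^8, C_1 ≅ Z^12, C_2 ≅ Z^8.

Boundary ∂_1: C_1 → C_0 maps an edge to its endpoints' difference, ∂[p,q] = q − p. For instance
  ∂[v_0,v_4] = [v_4] − [v_0].
The 8×12 boundary matrix has rank 5 and Smith normal form diag(1,1,1,1,1).

∂_2: C_2 → C_1 acts by ∂[p,q,r] = [q,r] − [p,r] + [p,q]. For instance
  ∂[v_0,v_5,v_7] = [v_5,v_7] − [v_0,v_7] + [v_0,v_5],
  ∂[v_2,v_5,v_7] = [v_5,v_7] − [v_2,v_7] + [v_2,v_5].
As a 12×8 matrix over Z this has rank 7, with invariant factors (1,1,1,1,1,1,1).

Computing H_k = (kernel of ∂_k) / (image of ∂_{k+1}):

  H_0: rank C_0 − rank ∂_1 = 8 − 5 = 3, and the invariant factors of ∂_1 are all 1, so H_0 = Z^3.
  H_1: rank ker ∂_1 − rank ∂_2 = (12 − 5) − 7 = 0, and the invariant factors of ∂_2 are all 1, so H_1 = 0.
  H_2: rank ker ∂_2 − rank ∂_3 = (8 − 7) − 0 = 1, and there is no ∂_3, so H_2 = Z.

As a check, the Euler characteristic is 8 − 12 + 8 = 4, which agrees with 3 − 0 + 1 = 4.
(K is a triangulation of the disjoint union of a set of 2 points and the 2-sphere S^2.)

Hence the Betti numbers are b_0 = 3, b_1 = 0, b_2 = 1.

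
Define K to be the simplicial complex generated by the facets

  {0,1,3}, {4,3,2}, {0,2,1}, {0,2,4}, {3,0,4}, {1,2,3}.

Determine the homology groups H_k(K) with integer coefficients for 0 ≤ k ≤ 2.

Take the total order 0 < 1 < 2 < 3 < 4 on the vertex set. Then K (dimension 2) consists of the simplices:

  0-simplices (5): [0], [1], [2], [3], [4]
  1-simplices (9): [0,1], [0,2], [0,3], [0,4], [1,2], [1,3], [2,3], [2,4], [3,4]
  2-simplices (6): [0,1,2], [0,1,3], [0,2,4], [0,3,4], [1,2,3], [2,3,4]

so the chain groups are C_0 ≅ Z^5, C_1 ≅ Z^9, C_2 ≅ Z^6.

Boundary ∂_1: C_1 → C_0 maps an edge to its endpoints' difference, ∂[p,q] = q − p.
The resulting 5×9 matrix has rank 4, and its Smith normal form has invariant factors (1,1,1,1).

The boundary map ∂_2: C_2 → C_1 acts by ∂[p,q,r] = [q,r] − [p,r] + [p,q]. For instance
  ∂[2,3,4] = [3,4] − [2,4] + [2,3],
  ∂[0,1,3] = [1,3] − [0,3] + [0,1].
This gives a 9×6 integer matrix of rank 5; reducing to Smith normal form yields diagonal entries (1,1,1,1,1).

Reading off H_k = ker ∂_k / im ∂_{k+1}:

  H_0: rank C_0 − rank ∂_1 = 5 − 4 = 1, and the invariant factors of ∂_1 are all 1, so H_0 = Z.
  H_1: rank ker ∂_1 − rank ∂_2 = (9 − 4) − 5 = 0, and the invariant factors of ∂_2 are all 1, so H_1 = 0.
  H_2: rank ker ∂_2 − rank ∂_3 = (6 − 5) − 0 = 1, and there is no ∂_3, so H_2 = Z.

As a check, the Euler characteristic is 5 − 9 + 6 = 2, which agrees with 1 − 0 + 1 = 2.

H_0 = Z,  H_1 = 0,  H_2 = Z.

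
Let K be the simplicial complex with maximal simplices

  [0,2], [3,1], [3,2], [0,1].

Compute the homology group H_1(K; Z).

K has 4 vertices, 4 edges.
rank ∂_1 = 3, rank ∂_2 = 0 ⇒ b_1 = 4 − 3 − 0 = 1. So H_1 = Z.

H_1 ≅ Z.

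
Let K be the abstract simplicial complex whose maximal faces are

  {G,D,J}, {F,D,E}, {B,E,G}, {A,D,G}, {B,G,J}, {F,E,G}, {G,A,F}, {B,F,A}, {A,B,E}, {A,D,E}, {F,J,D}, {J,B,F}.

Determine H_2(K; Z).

Order the vertices as A < B < D < E < F < G < J. Listing each simplex with vertices in this order, K has dimension 2 with simplices:

  0-simplices (7): A, B, D, E, F, G, J
  1-simplices (18): AB, AD, AE, AF, AG, BE, BF, BG, BJ, DE, DF, DG, DJ, EF, EG, FG, FJ, GJ
  2-simplices (12): ABE, ABF, ADE, ADG, AFG, BEG, BFJ, BGJ, DEF, DFJ, DGJ, EFG

Hence C_0 ≅ Z^7, C_1 ≅ Z^18, C_2 ≅ Z^12.

∂_1: C_1 → C_0 is given by ∂[p,q] = [q] − [p]. For instance
  ∂AE = E − A.
The 7×18 boundary matrix has rank 6 and Smith normal form diag(1,1,1,1,1,1).

The boundary map ∂_2: C_2 → C_1 maps a triangle to the signed sum of its edges. For instance
  ∂DEF = EF − DF + DE,
  ∂BFJ = FJ − BJ + BF.
As a 18×12 matrix over Z this has rank 12, with invariant factors (1,1,1,1,1,1,1,1,1,1,1,2).

Computing H_k = (kernel of ∂_k) / (image of ∂_{k+1}):

  H_2: rank ker ∂_2 − rank ∂_3 = (12 − 12) − 0 = 0, and there is no ∂_3, so H_2 ≅ 0.

(K is a triangulation of the real projective plane RP^2.)

H_2 = 0.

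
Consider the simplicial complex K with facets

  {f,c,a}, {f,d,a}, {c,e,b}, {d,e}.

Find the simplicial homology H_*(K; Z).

Order the vertices as a < b < c < d < e < f. Listing each simplex with vertices in this order, K has dimension 2 with simplices:

  0-simplices (6): a, b, c, d, e, f
  1-simplices (9): ac, ad, af, bc, be, ce, cf, de, df
  2-simplices (3): acf, adf, bce

Hence C_0 ≅ Z^6, C_1 ≅ Z^9, C_2 ≅ Z^3.

Boundary ∂_1: C_1 → C_0 is given by ∂[p,q] = [q] − [p].
The resulting 6×9 matrix has rank 5, and its Smith normal form has invariant factors (1,1,1,1,1).

Boundary ∂_2: C_2 → C_1 sends each 2-simplex [p,q,r] to [q,r] − [p,r] + [p,q]. For instance
  ∂bce = ce − be + bc,
  ∂acf = cf − af + ac.
This gives a 9×3 integer matrix of rank 3; reducing to Smith normal form yields diagonal entries (1,1,1).

From H_k ≅ ker(∂_k) / im(∂_{k+1}) we obtain:

  H_0: rank C_0 − rank ∂_1 = 6 − 5 = 1, and the invariant factors of ∂_1 are all 1, so H_0 ≅ Z.
  H_1: rank ker ∂_1 − rank ∂_2 = (9 − 5) − 3 = 1, and the invariant factors of ∂_2 are all 1, so H_1 ≅ Z.
  H_2: rank ker ∂_2 − rank ∂_3 = (3 − 3) − 0 = 0, and there is no ∂_3, so H_2 ≅ 0.

H_0 = Z,  H_1 = Z,  H_2 = 0.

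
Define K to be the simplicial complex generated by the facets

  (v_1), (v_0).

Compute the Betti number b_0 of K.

b_0 = 2.

K has 2 vertices.
rank ∂_0 = 0, rank ∂_1 = 0 ⇒ b_0 = 2 − 0 − 0 = 2. So H_0 ≅ Z^2.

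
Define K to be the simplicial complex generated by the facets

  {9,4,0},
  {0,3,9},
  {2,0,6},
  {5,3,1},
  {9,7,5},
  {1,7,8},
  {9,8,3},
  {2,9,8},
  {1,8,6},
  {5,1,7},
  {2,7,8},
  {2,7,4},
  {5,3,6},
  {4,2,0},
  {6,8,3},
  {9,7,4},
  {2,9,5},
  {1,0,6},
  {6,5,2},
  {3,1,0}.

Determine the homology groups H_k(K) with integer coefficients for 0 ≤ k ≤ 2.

H_0 = Z,  H_1 = Z ⊕ Z/2Z,  H_2 = 0.

Order the vertices as 0 < 1 < 2 < 3 < 4 < 5 < 6 < 7 < 8 < 9. Listing each simplex with vertices in this order, K has dimension 2 with simplices:

  0-simplices (10): [0], [1], [2], [3], [4], [5], [6], [7], [8], [9]
  1-simplices (30): (30 of them)
  2-simplices (20): (20 of them)

Hence C_0 ≅ Z^10, C_1 ≅ Z^30, C_2 ≅ Z^20.

The boundary map ∂_1: C_1 → C_0 maps an edge to its endpoints' difference, ∂[p,q] = q − p. For instance
  ∂[2,4] = [4] − [2].
This gives a 10×30 integer matrix of rank 9; reducing to Smith normal form yields diagonal entries (1,1,1,1,1,1,1,1,1).

Boundary ∂_2: C_2 → C_1 sends each 2-simplex [p,q,r] to [q,r] − [p,r] + [p,q]. For instance
  ∂[1,5,7] = [5,7] − [1,7] + [1,5],
  ∂[1,3,5] = [3,5] − [1,5] + [1,3].
This gives a 30×20 integer matrix of rank 20; reducing to Smith normal form yields diagonal entries (1,1,1,1,1,1,1,1,1,1,1,1,1,1,1,1,1,1,1,2).

Reading off H_k = ker ∂_k / im ∂_{k+1}:

  H_0: rank C_0 − rank ∂_1 = 10 − 9 = 1, and the invariant factors of ∂_1 are all 1, so H_0 = Z.
  H_1: rank ker ∂_1 − rank ∂_2 = (30 − 9) − 20 = 1, and ∂_2 has invariant factor 2 > 1, so H_1 = Z ⊕ Z/2Z.
  H_2: rank ker ∂_2 − rank ∂_3 = (20 − 20) − 0 = 0, and there is no ∂_3, so H_2 = 0.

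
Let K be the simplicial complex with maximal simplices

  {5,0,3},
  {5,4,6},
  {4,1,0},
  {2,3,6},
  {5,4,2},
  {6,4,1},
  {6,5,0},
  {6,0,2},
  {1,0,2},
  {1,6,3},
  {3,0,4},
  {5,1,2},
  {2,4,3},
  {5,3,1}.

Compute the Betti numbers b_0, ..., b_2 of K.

b_0 = 1, b_1 = 2, b_2 = 1.

We work with the vertex ordering 0 < 1 < 2 < 3 < 4 < 5 < 6. The simplices of K, each written with vertices in increasing order, are:

  0-simplices (7): [0], [1], [2], [3], [4], [5], [6]
  1-simplices (21): [0,1], [0,2], [0,3], [0,4], [0,5], [0,6], [1,2], [1,3], [1,4], [1,5], [1,6], [2,3], [2,4], [2,5], [2,6], [3,4], [3,5], [3,6], [4,5], [4,6], [5,6]
  2-simplices (14): [0,1,2], [0,1,4], [0,2,6], [0,3,4], [0,3,5], [0,5,6], [1,2,5], [1,3,5], [1,3,6], [1,4,6], [2,3,4], [2,3,6], [2,4,5], [4,5,6]

giving chain groups C_0 ≅ Z^7, C_1 ≅ Z^21, C_2 ≅ Z^14.

∂_1: C_1 → C_0 maps an edge to its endpoints' difference, ∂[p,q] = q − p. For instance
  ∂[3,5] = [5] − [3].
The 7×21 boundary matrix has rank 6 and Smith normal form diag(1,1,1,1,1,1).

Boundary ∂_2: C_2 → C_1 acts by ∂[p,q,r] = [q,r] − [p,r] + [p,q]. For instance
  ∂[0,2,6] = [2,6] − [0,6] + [0,2],
  ∂[1,3,5] = [3,5] − [1,5] + [1,3].
As a 21×14 matrix over Z this has rank 13, with invariant factors (1,1,1,1,1,1,1,1,1,1,1,1,1).

Reading off H_k = ker ∂_k / im ∂_{k+1}:

  H_0: rank C_0 − rank ∂_1 = 7 − 6 = 1, and the invariant factors of ∂_1 are all 1, so H_0 = Z.
  H_1: rank ker ∂_1 − rank ∂_2 = (21 − 6) − 13 = 2, and the invariant factors of ∂_2 are all 1, so H_1 = Z^2.
  H_2: rank ker ∂_2 − rank ∂_3 = (14 − 13) − 0 = 1, and there is no ∂_3, so H_2 = Z.

Hence the Betti numbers are b_0 = 1, b_1 = 2, b_2 = 1.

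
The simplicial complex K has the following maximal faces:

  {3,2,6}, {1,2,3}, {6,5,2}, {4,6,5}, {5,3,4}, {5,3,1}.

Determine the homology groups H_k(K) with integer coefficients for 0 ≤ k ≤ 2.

H_0 ≅ Z,  H_1 ≅ Z,  H_2 = 0.

Fix the vertex order 1 < 2 < 3 < 4 < 5 < 6 and write every simplex with vertices in increasing order. Then dim K = 2 and the simplices of K are:

  0-simplices (6): [1], [2], [3], [4], [5], [6]
  1-simplices (12): [1,2], [1,3], [1,5], [2,3], [2,5], [2,6], [3,4], [3,5], [3,6], [4,5], [4,6], [5,6]
  2-simplices (6): [1,2,3], [1,3,5], [2,3,6], [2,5,6], [3,4,5], [4,5,6]

so the chain groups are C_0 ≅ Z^6, C_1 ≅ Z^12, C_2 ≅ Z^6.

The boundary map ∂_1: C_1 → C_0 is given by ∂[p,q] = [q] − [p]. For instance
  ∂[5,6] = [6] − [5].
This gives a 6×12 integer matrix of rank 5; reducing to Smith normal form yields diagonal entries (1,1,1,1,1).

The boundary map ∂_2: C_2 → C_1 sends each 2-simplex [p,q,r] to [q,r] − [p,r] + [p,q]. For instance
  ∂[1,3,5] = [3,5] − [1,5] + [1,3],
  ∂[1,2,3] = [2,3] − [1,3] + [1,2].
The 12×6 boundary matrix has rank 6 and Smith normal form diag(1,1,1,1,1,1).

Computing H_k = (kernel of ∂_k) / (image of ∂_{k+1}):

  H_0: rank C_0 − rank ∂_1 = 6 − 5 = 1, and the invariant factors of ∂_1 are all 1, so H_0 = Z.
  H_1: rank ker ∂_1 − rank ∂_2 = (12 − 5) − 6 = 1, and the invariant factors of ∂_2 are all 1, so H_1 = Z.
  H_2: rank ker ∂_2 − rank ∂_3 = (6 − 6) − 0 = 0, and there is no ∂_3, so H_2 = 0.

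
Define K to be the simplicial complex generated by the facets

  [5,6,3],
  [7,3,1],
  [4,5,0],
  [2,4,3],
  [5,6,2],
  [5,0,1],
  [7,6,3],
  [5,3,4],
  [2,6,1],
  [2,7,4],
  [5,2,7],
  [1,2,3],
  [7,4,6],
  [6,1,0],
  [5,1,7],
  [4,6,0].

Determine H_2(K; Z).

H_2 = Z.

Order the vertices as 0 < 1 < 2 < 3 < 4 < 5 < 6 < 7. Listing each simplex with vertices in this order, K has dimension 2 with simplices:

  0-simplices (8): [0], [1], [2], [3], [4], [5], [6], [7]
  1-simplices (24): (24 of them)
  2-simplices (16): [0,1,5], [0,1,6], [0,4,5], [0,4,6], [1,2,3], [1,2,6], [1,3,7], [1,5,7], [2,3,4], [2,4,7], [2,5,6], [2,5,7], [3,4,5], [3,5,6], [3,6,7], [4,6,7]

so the chain groups are C_0 ≅ Z^8, C_1 ≅ Z^24, C_2 ≅ Z^16.

Boundary ∂_1: C_1 → C_0 is given by ∂[p,q] = [q] − [p]. For instance
  ∂[2,3] = [3] − [2].
This gives a 8×24 integer matrix of rank 7; reducing to Smith normal form yields diagonal entries (1,1,1,1,1,1,1).

Boundary ∂_2: C_2 → C_1 acts by ∂[p,q,r] = [q,r] − [p,r] + [p,q]. For instance
  ∂[0,4,6] = [4,6] − [0,6] + [0,4],
  ∂[0,1,6] = [1,6] − [0,6] + [0,1].
The resulting 24×16 matrix has rank 15, and its Smith normal form has invariant factors (1,1,1,1,1,1,1,1,1,1,1,1,1,1,1).

From H_k ≅ ker(∂_k) / im(∂_{k+1}) we obtain:

  H_2: rank ker ∂_2 − rank ∂_3 = (16 − 15) − 0 = 1, and there is no ∂_3, so H_2 ≅ Z.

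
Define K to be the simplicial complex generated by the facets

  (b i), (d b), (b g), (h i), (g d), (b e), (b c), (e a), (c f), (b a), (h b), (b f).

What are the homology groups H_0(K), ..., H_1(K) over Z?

H_0 = Z,  H_1 = Z^4.

Take the total order a < b < c < d < e < f < g < h < i on the vertex set. Then K (dimension 1) consists of the simplices:

  0-simplices (9): a, b, c, d, e, f, g, h, i
  1-simplices (12): ab, ae, bc, bd, be, bf, bg, bh, bi, cf, dg, hi

giving chain groups C_0 ≅ Z^9, C_1 ≅ Z^12.

∂_1: C_1 → C_0 is given by ∂[p,q] = [q] − [p].
As a 9×12 matrix over Z this has rank 8, with invariant factors (1,1,1,1,1,1,1,1).

From H_k ≅ ker(∂_k) / im(∂_{k+1}) we obtain:

  H_0: rank C_0 − rank ∂_1 = 9 − 8 = 1, and the invariant factors of ∂_1 are all 1, so H_0 = Z.
  H_1: rank ker ∂_1 − rank ∂_2 = (12 − 8) − 0 = 4, and there is no ∂_2, so H_1 = Z^4.

(K is a triangulation of a wedge of 4 circles.)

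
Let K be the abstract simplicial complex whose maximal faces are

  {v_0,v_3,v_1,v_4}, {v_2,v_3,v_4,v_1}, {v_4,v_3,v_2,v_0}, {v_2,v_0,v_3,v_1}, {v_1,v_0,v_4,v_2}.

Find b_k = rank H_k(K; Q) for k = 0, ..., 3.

Take the total order v_0 < v_1 < v_2 < v_3 < v_4 on the vertex set. Then K (dimension 3) consists of the simplices:

  0-simplices (5): [v_0], [v_1], [v_2], [v_3], [v_4]
  1-simplices (10): [v_0,v_1], [v_0,v_2], [v_0,v_3], [v_0,v_4], [v_1,v_2], [v_1,v_3], [v_1,v_4], [v_2,v_3], [v_2,v_4], [v_3,v_4]
  2-simplices (10): [v_0,v_1,v_2], [v_0,v_1,v_3], [v_0,v_1,v_4], [v_0,v_2,v_3], [v_0,v_2,v_4], [v_0,v_3,v_4], [v_1,v_2,v_3], [v_1,v_2,v_4], [v_1,v_3,v_4], [v_2,v_3,v_4]
  3-simplices (5): [v_0,v_1,v_2,v_3], [v_0,v_1,v_2,v_4], [v_0,v_1,v_3,v_4], [v_0,v_2,v_3,v_4], [v_1,v_2,v_3,v_4]

Hence C_0 ≅ Z^5, C_1 ≅ Z^10, C_2 ≅ Z^10, C_3 ≅ Z^5.

∂_1: C_1 → C_0 is given by ∂[p,q] = [q] − [p].
As a 5×10 matrix over Z this has rank 4, with invariant factors (1,1,1,1).

∂_2: C_2 → C_1 sends each 2-simplex [p,q,r] to [q,r] − [p,r] + [p,q]. For instance
  ∂[v_2,v_3,v_4] = [v_3,v_4] − [v_2,v_4] + [v_2,v_3],
  ∂[v_0,v_1,v_2] = [v_1,v_2] − [v_0,v_2] + [v_0,v_1].
This gives a 10×10 integer matrix of rank 6; reducing to Smith normal form yields diagonal entries (1,1,1,1,1,1).

∂_3: C_3 → C_2 sends each 3-simplex σ to the alternating sum Σ_i (−1)^i (σ with its i-th vertex removed). For instance
  ∂[v_1,v_2,v_3,v_4] = [v_2,v_3,v_4] − [v_1,v_3,v_4] + [v_1,v_2,v_4] − [v_1,v_2,v_3],
  ∂[v_0,v_2,v_3,v_4] = [v_2,v_3,v_4] − [v_0,v_3,v_4] + [v_0,v_2,v_4] − [v_0,v_2,v_3].
As a 10×5 matrix over Z this has rank 4, with invariant factors (1,1,1,1).

From H_k ≅ ker(∂_k) / im(∂_{k+1}) we obtain:

  H_0: rank C_0 − rank ∂_1 = 5 − 4 = 1, and the invariant factors of ∂_1 are all 1, so H_0 = Z.
  H_1: rank ker ∂_1 − rank ∂_2 = (10 − 4) − 6 = 0, and the invariant factors of ∂_2 are all 1, so H_1 = 0.
  H_2: rank ker ∂_2 − rank ∂_3 = (10 − 6) − 4 = 0, and the invariant factors of ∂_3 are all 1, so H_2 = 0.
  H_3: rank ker ∂_3 − rank ∂_4 = (5 − 4) − 0 = 1, and there is no ∂_4, so H_3 = Z.

Hence the Betti numbers are b_0 = 1, b_1 = 0, b_2 = 0, b_3 = 1.

b_0 = 1, b_1 = 0, b_2 = 0, b_3 = 1.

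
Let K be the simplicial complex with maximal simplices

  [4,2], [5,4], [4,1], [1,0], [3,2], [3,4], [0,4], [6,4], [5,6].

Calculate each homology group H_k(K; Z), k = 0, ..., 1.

H_0 ≅ Z,  H_1 ≅ Z^3.

Take the total order 0 < 1 < 2 < 3 < 4 < 5 < 6 on the vertex set. Then K (dimension 1) consists of the simplices:

  0-simplices (7): [0], [1], [2], [3], [4], [5], [6]
  1-simplices (9): [0,1], [0,4], [1,4], [2,3], [2,4], [3,4], [4,5], [4,6], [5,6]

Hence C_0 ≅ Z^7, C_1 ≅ Z^9.

The boundary map ∂_1: C_1 → C_0 maps an edge to its endpoints' difference, ∂[p,q] = q − p. For instance
  ∂[1,4] = [4] − [1].
The resulting 7×9 matrix has rank 6, and its Smith normal form has invariant factors (1,1,1,1,1,1).

Computing H_k = (kernel of ∂_k) / (image of ∂_{k+1}):

  H_0: rank C_0 − rank ∂_1 = 7 − 6 = 1, and the invariant factors of ∂_1 are all 1, so H_0 = Z.
  H_1: rank ker ∂_1 − rank ∂_2 = (9 − 6) − 0 = 3, and there is no ∂_2, so H_1 = Z^3.

As a check, the Euler characteristic is 7 − 9 = -2, which agrees with 1 − 3 = -2.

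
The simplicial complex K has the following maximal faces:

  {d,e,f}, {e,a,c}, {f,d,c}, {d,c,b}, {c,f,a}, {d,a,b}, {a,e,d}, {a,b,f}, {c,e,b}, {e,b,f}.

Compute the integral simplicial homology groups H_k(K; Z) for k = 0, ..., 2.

H_0 ≅ Z,  H_1 ≅ Z/2,  H_2 = 0.

We work with the vertex ordering a < b < c < d < e < f. The simplices of K, each written with vertices in increasing order, are:

  0-simplices (6): a, b, c, d, e, f
  1-simplices (15): ab, ac, ad, ae, af, bc, bd, be, bf, cd, ce, cf, de, df, ef
  2-simplices (10): abd, abf, ace, acf, ade, bcd, bce, bef, cdf, def

so the chain groups are C_0 ≅ Z^6, C_1 ≅ Z^15, C_2 ≅ Z^10.

Boundary ∂_1: C_1 → C_0 is given by ∂[p,q] = [q] − [p]. For instance
  ∂ac = c − a.
This gives a 6×15 integer matrix of rank 5; reducing to Smith normal form yields diagonal entries (1,1,1,1,1).

The boundary map ∂_2: C_2 → C_1 sends each 2-simplex [p,q,r] to [q,r] − [p,r] + [p,q]. For instance
  ∂cdf = df − cf + cd,
  ∂bef = ef − bf + be.
This gives a 15×10 integer matrix of rank 10; reducing to Smith normal form yields diagonal entries (1,1,1,1,1,1,1,1,1,2).

Reading off H_k = ker ∂_k / im ∂_{k+1}:

  H_0: rank C_0 − rank ∂_1 = 6 − 5 = 1, and the invariant factors of ∂_1 are all 1, so H_0 = Z.
  H_1: rank ker ∂_1 − rank ∂_2 = (15 − 5) − 10 = 0, and ∂_2 has invariant factor 2 > 1, so H_1 = Z/2.
  H_2: rank ker ∂_2 − rank ∂_3 = (10 − 10) − 0 = 0, and there is no ∂_3, so H_2 = 0.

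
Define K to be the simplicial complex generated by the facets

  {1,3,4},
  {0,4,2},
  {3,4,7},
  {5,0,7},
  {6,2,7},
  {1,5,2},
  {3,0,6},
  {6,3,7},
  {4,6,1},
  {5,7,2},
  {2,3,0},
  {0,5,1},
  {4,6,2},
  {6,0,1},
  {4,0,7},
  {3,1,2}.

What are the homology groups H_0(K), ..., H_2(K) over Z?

We work with the vertex ordering 0 < 1 < 2 < 3 < 4 < 5 < 6 < 7. The simplices of K, each written with vertices in increasing order, are:

  0-simplices (8): [0], [1], [2], [3], [4], [5], [6], [7]
  1-simplices (24): (24 of them)
  2-simplices (16): [0,1,5], [0,1,6], [0,2,3], [0,2,4], [0,3,6], [0,4,7], [0,5,7], [1,2,3], [1,2,5], [1,3,4], [1,4,6], [2,4,6], [2,5,7], [2,6,7], [3,4,7], [3,6,7]

giving chain groups C_0 ≅ Z^8, C_1 ≅ Z^24, C_2 ≅ Z^16.

Boundary ∂_1: C_1 → C_0 sends each edge [p,q] (with p < q) to q − p. For instance
  ∂[0,2] = [2] − [0].
As a 8×24 matrix over Z this has rank 7, with invariant factors (1,1,1,1,1,1,1).

∂_2: C_2 → C_1 maps a triangle to the signed sum of its edges. For instance
  ∂[0,1,6] = [1,6] − [0,6] + [0,1],
  ∂[0,3,6] = [3,6] − [0,6] + [0,3].
This gives a 24×16 integer matrix of rank 15; reducing to Smith normal form yields diagonal entries (1,1,1,1,1,1,1,1,1,1,1,1,1,1,1).

Reading off H_k = ker ∂_k / im ∂_{k+1}:

  H_0: rank C_0 − rank ∂_1 = 8 − 7 = 1, and the invariant factors of ∂_1 are all 1, so H_0 ≅ Z.
  H_1: rank ker ∂_1 − rank ∂_2 = (24 − 7) − 15 = 2, and the invariant factors of ∂_2 are all 1, so H_1 ≅ Z^2.
  H_2: rank ker ∂_2 − rank ∂_3 = (16 − 15) − 0 = 1, and there is no ∂_3, so H_2 ≅ Z.

H_0 ≅ Z,  H_1 ≅ Z^2,  H_2 ≅ Z.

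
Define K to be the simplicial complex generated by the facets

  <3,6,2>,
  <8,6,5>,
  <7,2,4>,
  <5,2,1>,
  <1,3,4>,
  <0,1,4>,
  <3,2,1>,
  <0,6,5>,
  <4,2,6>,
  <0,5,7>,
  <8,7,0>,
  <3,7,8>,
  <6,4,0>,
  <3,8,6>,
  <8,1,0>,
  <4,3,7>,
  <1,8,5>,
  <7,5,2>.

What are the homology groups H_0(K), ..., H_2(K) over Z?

We work with the vertex ordering 0 < 1 < 2 < 3 < 4 < 5 < 6 < 7 < 8. The simplices of K, each written with vertices in increasing order, are:

  0-simplices (9): [0], [1], [2], [3], [4], [5], [6], [7], [8]
  1-simplices (27): (27 of them)
  2-simplices (18): [0,1,4], [0,1,8], [0,4,6], [0,5,6], [0,5,7], [0,7,8], [1,2,3], [1,2,5], [1,3,4], [1,5,8], [2,3,6], [2,4,6], [2,4,7], [2,5,7], [3,4,7], [3,6,8], [3,7,8], [5,6,8]

giving chain groups C_0 ≅ Z^9, C_1 ≅ Z^27, C_2 ≅ Z^18.

∂_1: C_1 → C_0 sends each edge [p,q] (with p < q) to q − p. For instance
  ∂[5,6] = [6] − [5].
This gives a 9×27 integer matrix of rank 8; reducing to Smith normal form yields diagonal entries (1,1,1,1,1,1,1,1).

∂_2: C_2 → C_1 maps a triangle to the signed sum of its edges. For instance
  ∂[1,2,3] = [2,3] − [1,3] + [1,2],
  ∂[3,4,7] = [4,7] − [3,7] + [3,4].
The resulting 27×18 matrix has rank 18, and its Smith normal form has invariant factors (1,1,1,1,1,1,1,1,1,1,1,1,1,1,1,1,1,2).

Computing H_k = (kernel of ∂_k) / (image of ∂_{k+1}):

  H_0: rank C_0 − rank ∂_1 = 9 − 8 = 1, and the invariant factors of ∂_1 are all 1, so H_0 ≅ Z.
  H_1: rank ker ∂_1 − rank ∂_2 = (27 − 8) − 18 = 1, and ∂_2 has invariant factor 2 > 1, so H_1 ≅ Z ⊕ Z/2.
  H_2: rank ker ∂_2 − rank ∂_3 = (18 − 18) − 0 = 0, and there is no ∂_3, so H_2 ≅ 0.

(K is a triangulation of the Klein bottle.)

H_0 ≅ Z,  H_1 ≅ Z ⊕ Z/2,  H_2 = 0.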